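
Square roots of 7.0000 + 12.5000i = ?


|z| = sqrt(49+156.25) = 14.3265
sqrt((|z|+a)/2) = sqrt((14.3265+7)/2) = sqrt(10.6633) = 3.2655
sqrt((|z|-a)/2) = sqrt((14.3265-7)/2) = sqrt(3.6633) = 1.9140

±(3.2655 + 1.9140i) i.e. 3.2655 + 1.9140i and -3.2655 - 1.9140i


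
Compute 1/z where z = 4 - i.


|z|^2 = 16+1 = 17
1/z = (4 + 1i)/17

1/z = 0.2353 + 0.0588i


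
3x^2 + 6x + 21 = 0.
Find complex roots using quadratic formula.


disc = 6^2 - 4*3*21 = 36 - 252 = -216
sqrt(|disc|) = sqrt(216) = 14.6969
Real part = -6/(2*3) = -1.0000
Imag part = 14.6969/(2*3) = 2.4495

-1.0000 ± 2.4495i


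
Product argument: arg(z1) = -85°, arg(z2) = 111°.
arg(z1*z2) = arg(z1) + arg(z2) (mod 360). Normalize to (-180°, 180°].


arg(z1*z2) = -85° + 111° = 26°
Normalized to (-180°, 180°]: 26°

26°


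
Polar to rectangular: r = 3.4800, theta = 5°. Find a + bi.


a = 3.4800*cos(5°) = 3.4800*0.9962 = 3.4668
b = 3.4800*sin(5°) = 3.4800*0.08716 = 0.3033

3.4668 + 0.3033i


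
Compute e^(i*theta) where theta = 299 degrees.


cos(299°) = 0.4848
sin(299°) = -0.8746

e^(i*299°) = 0.4848 - 0.8746i


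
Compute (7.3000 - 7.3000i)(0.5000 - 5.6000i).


Real = 7.3*0.5 - (-7.3)*(-5.6) = 3.65 - 40.88 = -37.23
Imag = 7.3*(-5.6) + 0.5*(-7.3) = -40.88 - (3.65) = -44.53

-37.2300 - 44.5300i


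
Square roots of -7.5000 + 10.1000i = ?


|z| = sqrt(56.25+102.01) = 12.5801
sqrt((|z|+a)/2) = sqrt((12.5801+(-7.5))/2) = sqrt(2.5401) = 1.5938
sqrt((|z|-a)/2) = sqrt((12.5801-(-7.5))/2) = sqrt(10.0401) = 3.1686

±(1.5938 + 3.1686i) i.e. 1.5938 + 3.1686i and -1.5938 - 3.1686i


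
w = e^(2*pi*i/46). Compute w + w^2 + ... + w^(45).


With w = e^(2*pi*i/46), all 46 of the 46th roots of unity w^0 = 1, w, ..., w^(45) sum to 0: 1 + w + ... + w^(45) = (1 - w^46)/(1 - w) = 0 since w^46 = 1, w ≠ 1.
Removing the root 1: w + w^2 + ... + w^(45) = 0 - 1 = -1

Sum = -1


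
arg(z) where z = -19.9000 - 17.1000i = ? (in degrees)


Re = -19.9, Im = -17.1
arg = atan2(-17.1, -19.9) = -139.3276 degrees

arg(z) = -139.3276 degrees


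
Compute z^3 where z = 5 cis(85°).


r^3 = 5^3 = 125
n*theta = 3*85° = 255° = 255° (mod 360)
a = 125*cos(255°) = -32.3524
b = 125*sin(255°) = -120.7407

125 cis(255°) = -32.3524 - 120.7407i


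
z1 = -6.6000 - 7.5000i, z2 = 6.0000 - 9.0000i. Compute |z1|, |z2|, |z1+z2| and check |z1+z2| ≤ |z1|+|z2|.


|z1| = sqrt((-6.6)^2 + (-7.5)^2) = sqrt(99.81) = 9.9905
|z2| = sqrt(6^2 + (-9)^2) = sqrt(117) = 10.8167
z1+z2 = -0.6000 - 16.5000i
|z1+z2| = sqrt(272.61) = 16.5109
|z1|+|z2| = 9.9905 + 10.8167 = 20.8072

|z1+z2| = 16.5109 ≤ |z1|+|z2| = 20.8072 (verified)


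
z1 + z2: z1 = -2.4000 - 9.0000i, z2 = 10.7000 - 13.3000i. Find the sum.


Real: -2.4 + 10.7 = 8.3
Imag: -9 - 13.3 = -22.3

8.3000 - 22.3000i


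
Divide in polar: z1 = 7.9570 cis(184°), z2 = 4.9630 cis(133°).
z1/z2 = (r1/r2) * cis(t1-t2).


r = 7.9570 / 4.9630 = 1.6033
theta = 184° - 133° = 51° = 51° (mod 360)

1.6033 cis(51°)


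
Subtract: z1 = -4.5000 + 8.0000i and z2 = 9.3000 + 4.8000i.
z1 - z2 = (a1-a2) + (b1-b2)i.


Real: -4.5 - 9.3 = -13.8
Imag: 8 - 4.8 = 3.2

-13.8000 + 3.2000i


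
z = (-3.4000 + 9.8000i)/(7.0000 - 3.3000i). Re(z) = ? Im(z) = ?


Multiply by conjugate: (-3.4000 + 9.8000i)(7.0000 + 3.3000i) / (7^2 + (-3.3)^2)
Numerator real = -3.4*7 + 9.8*(-3.3) = -56.14
Numerator imag = 9.8*7 - (-3.4)*(-3.3) = 57.38
Denominator = 59.89
Re(z) = -56.14/59.89 = -0.9374
Im(z) = 57.38/59.89 = 0.9581

Re(z) = -0.9374, Im(z) = 0.9581


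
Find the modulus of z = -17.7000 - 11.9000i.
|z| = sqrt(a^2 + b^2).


|z| = sqrt((-17.7)^2 + (-11.9)^2) = sqrt(313.29 + 141.61) = sqrt(454.9) = 21.3284

|z| = 21.3284


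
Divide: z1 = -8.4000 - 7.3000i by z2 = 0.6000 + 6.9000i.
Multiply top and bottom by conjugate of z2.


Conjugate of z2 = 0.6000 - 6.9000i
Numerator: (-8.4000 - 7.3000i)(0.6000 - 6.9000i) = -55.4100 + 53.5800i
Denominator: 0.6^2 + 6.9^2 = 47.97
Result = (-55.4100 + 53.5800i)/47.97

-1.1551 + 1.1169i


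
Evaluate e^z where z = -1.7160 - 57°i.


e^-1.7160 = 0.1798
cos(-57°) = 0.5446
sin(-57°) = -0.8387
Real = 0.1798*0.5446 = 0.0979
Imag = 0.1798*(-0.8387) = -0.1508

0.0979 - 0.1508i


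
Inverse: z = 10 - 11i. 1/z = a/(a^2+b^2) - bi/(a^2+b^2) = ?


|z|^2 = 100+121 = 221
1/z = (10 + 11i)/221

1/z = 0.0452 + 0.0498i


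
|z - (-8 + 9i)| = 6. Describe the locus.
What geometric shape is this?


|z - z0| = r is a circle with center z0 and radius r.
Center = (-8, 9), radius = 6

Circle with center (-8, 9) and radius 6


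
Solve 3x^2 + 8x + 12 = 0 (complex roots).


disc = 8^2 - 4*3*12 = 64 - 144 = -80
sqrt(|disc|) = sqrt(80) = 8.9443
Real part = -8/(2*3) = -1.3333
Imag part = 8.9443/(2*3) = 1.4907

-1.3333 ± 1.4907i


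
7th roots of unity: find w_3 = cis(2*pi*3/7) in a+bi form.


Angle = 360*3/7 = 154.2857°
a = cos(154.2857°) = -0.9010
b = sin(154.2857°) = 0.4339

-0.9010 + 0.4339i


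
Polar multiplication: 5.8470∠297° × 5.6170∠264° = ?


r = 5.8470 * 5.6170 = 32.8426
theta = 297° + 264° = 561° = 201° (mod 360)

32.8426 cis(201°)


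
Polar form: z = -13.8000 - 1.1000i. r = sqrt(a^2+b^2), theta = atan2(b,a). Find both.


r = sqrt(190.44+1.21) = sqrt(191.65) = 13.8438
theta = atan2(-1.1, -13.8) = -175.4426 degrees

r = 13.8438, theta = -175.4426 degrees


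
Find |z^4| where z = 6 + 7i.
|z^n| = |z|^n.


|z| = sqrt(36+49) = sqrt(85) = 9.2195
|z^4| = |z|^4 = (sqrt(85))^4 = 85^2 = 7225

|z^4| = 7225


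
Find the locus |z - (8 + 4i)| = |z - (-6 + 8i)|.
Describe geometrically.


Equal distances means the locus is the perpendicular bisector of z1 and z2.
Midpoint = ((8+(-6))/2, (4+8)/2) = (1.0000, 6.0000)

Perpendicular bisector through (1.0000, 6.0000)


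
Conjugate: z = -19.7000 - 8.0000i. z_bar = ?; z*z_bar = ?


z_bar = -19.7000 + 8.0000i
z*z_bar = (-19.7)^2 + (-8)^2 = 388.09 + 64 = 452.09

z_bar = -19.7000 + 8.0000i, z*z_bar = 452.09


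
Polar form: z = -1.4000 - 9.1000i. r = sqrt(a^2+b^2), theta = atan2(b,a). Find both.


r = sqrt(1.96+82.81) = sqrt(84.77) = 9.2071
theta = atan2(-9.1, -1.4) = -98.7462 degrees

r = 9.2071, theta = -98.7462 degrees


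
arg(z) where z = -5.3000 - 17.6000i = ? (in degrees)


Re = -5.3, Im = -17.6
arg = atan2(-17.6, -5.3) = -106.7590 degrees

arg(z) = -106.7590 degrees


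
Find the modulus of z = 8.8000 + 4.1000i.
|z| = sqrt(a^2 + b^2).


|z| = sqrt(8.8^2 + 4.1^2) = sqrt(77.44 + 16.81) = sqrt(94.25) = 9.7082

|z| = 9.7082


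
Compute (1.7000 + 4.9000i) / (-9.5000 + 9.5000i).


Conjugate of z2 = -9.5000 - 9.5000i
Numerator: (1.7000 + 4.9000i)(-9.5000 - 9.5000i) = 30.4000 - 62.7000i
Denominator: (-9.5)^2 + 9.5^2 = 180.5
Result = (30.4000 - 62.7000i)/180.5

0.1684 - 0.3474i


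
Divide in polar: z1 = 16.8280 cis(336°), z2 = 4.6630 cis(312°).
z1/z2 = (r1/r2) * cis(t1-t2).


r = 16.8280 / 4.6630 = 3.6088
theta = 336° - 312° = 24° = 24° (mod 360)

3.6088 cis(24°)


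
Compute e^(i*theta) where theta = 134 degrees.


cos(134°) = -0.6947
sin(134°) = 0.7193

e^(i*134°) = -0.6947 + 0.7193i


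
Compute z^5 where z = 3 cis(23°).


r^5 = 3^5 = 243
n*theta = 5*23° = 115° = 115° (mod 360)
a = 243*cos(115°) = -102.6962
b = 243*sin(115°) = 220.2328

243 cis(115°) = -102.6962 + 220.2328i


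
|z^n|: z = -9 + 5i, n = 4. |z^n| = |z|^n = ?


|z| = sqrt(81+25) = sqrt(106) = 10.2956
|z^4| = |z|^4 = (sqrt(106))^4 = 106^2 = 11236

|z^4| = 11236


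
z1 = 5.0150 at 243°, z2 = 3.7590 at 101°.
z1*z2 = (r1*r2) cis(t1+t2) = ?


r = 5.0150 * 3.7590 = 18.8514
theta = 243° + 101° = 344° = 344° (mod 360)

18.8514 cis(344°)


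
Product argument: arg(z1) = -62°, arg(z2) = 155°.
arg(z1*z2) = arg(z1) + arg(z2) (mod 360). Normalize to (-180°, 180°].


arg(z1*z2) = -62° + 155° = 93°
Normalized to (-180°, 180°]: 93°

93°


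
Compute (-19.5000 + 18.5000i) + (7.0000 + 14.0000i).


Real: -19.5 + 7 = -12.5
Imag: 18.5 + 14 = 32.5

-12.5000 + 32.5000i


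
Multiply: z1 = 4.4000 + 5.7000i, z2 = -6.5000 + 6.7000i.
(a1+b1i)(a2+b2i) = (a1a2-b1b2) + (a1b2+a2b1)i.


Real = 4.4*(-6.5) - 5.7*6.7 = -28.6 - 38.19 = -66.79
Imag = 4.4*6.7 - (6.5)*5.7 = 29.48 - (37.05) = -7.57

-66.7900 - 7.5700i


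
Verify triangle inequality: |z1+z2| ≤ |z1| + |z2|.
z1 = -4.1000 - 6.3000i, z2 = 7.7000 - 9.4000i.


|z1| = sqrt((-4.1)^2 + (-6.3)^2) = sqrt(56.5) = 7.5166
|z2| = sqrt(7.7^2 + (-9.4)^2) = sqrt(147.65) = 12.1511
z1+z2 = 3.6000 - 15.7000i
|z1+z2| = sqrt(259.45) = 16.1075
|z1|+|z2| = 7.5166 + 12.1511 = 19.6677

|z1+z2| = 16.1075 ≤ |z1|+|z2| = 19.6677 (verified)


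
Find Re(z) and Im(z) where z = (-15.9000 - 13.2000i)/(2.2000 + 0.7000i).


Multiply by conjugate: (-15.9000 - 13.2000i)(2.2000 - 0.7000i) / (2.2^2 + 0.7^2)
Numerator real = -15.9*2.2 - (13.2)*0.7 = -44.22
Numerator imag = -13.2*2.2 - (-15.9)*0.7 = -17.91
Denominator = 5.33
Re(z) = -44.22/5.33 = -8.2964
Im(z) = -17.91/5.33 = -3.3602

Re(z) = -8.2964, Im(z) = -3.3602


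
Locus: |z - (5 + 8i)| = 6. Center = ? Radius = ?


|z - z0| = r is a circle with center z0 and radius r.
Center = (5, 8), radius = 6

Circle with center (5, 8) and radius 6


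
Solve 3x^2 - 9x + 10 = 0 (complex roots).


disc = (-9)^2 - 4*3*10 = 81 - 120 = -39
sqrt(|disc|) = sqrt(39) = 6.2450
Real part = 9/(2*3) = 1.5000
Imag part = 6.2450/(2*3) = 1.0408

1.5000 ± 1.0408i


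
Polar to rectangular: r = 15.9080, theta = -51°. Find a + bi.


a = 15.9080*cos(-51°) = 15.9080*0.62932 = 10.0112
b = 15.9080*sin(-51°) = 15.9080*(-0.777146) = -12.3628

10.0112 - 12.3628i


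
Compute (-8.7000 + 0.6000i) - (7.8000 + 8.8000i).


Real: -8.7 - 7.8 = -16.5
Imag: 0.6 - 8.8 = -8.2

-16.5000 - 8.2000i


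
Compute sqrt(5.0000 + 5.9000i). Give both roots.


|z| = sqrt(25+34.81) = 7.7337
sqrt((|z|+a)/2) = sqrt((7.7337+5)/2) = sqrt(6.3668) = 2.5233
sqrt((|z|-a)/2) = sqrt((7.7337-5)/2) = sqrt(1.3668) = 1.1691

±(2.5233 + 1.1691i) i.e. 2.5233 + 1.1691i and -2.5233 - 1.1691i


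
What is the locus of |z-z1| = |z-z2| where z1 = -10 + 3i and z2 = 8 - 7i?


Equal distances means the locus is the perpendicular bisector of z1 and z2.
Midpoint = ((-10+8)/2, (3+(-7))/2) = (-1.0000, -2.0000)

Perpendicular bisector through (-1.0000, -2.0000)


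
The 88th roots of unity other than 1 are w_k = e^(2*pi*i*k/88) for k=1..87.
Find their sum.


With w = e^(2*pi*i/88), all 88 of the 88th roots of unity w^0 = 1, w, ..., w^(87) sum to 0: 1 + w + ... + w^(87) = (1 - w^88)/(1 - w) = 0 since w^88 = 1, w ≠ 1.
Removing the root 1: w + w^2 + ... + w^(87) = 0 - 1 = -1

Sum = -1


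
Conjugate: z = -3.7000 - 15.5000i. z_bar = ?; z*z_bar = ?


z_bar = -3.7000 + 15.5000i
z*z_bar = (-3.7)^2 + (-15.5)^2 = 13.69 + 240.25 = 253.94

z_bar = -3.7000 + 15.5000i, z*z_bar = 253.94


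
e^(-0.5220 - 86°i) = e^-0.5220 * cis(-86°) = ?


e^-0.5220 = 0.5933
cos(-86°) = 0.0698
sin(-86°) = -0.9976
Real = 0.5933*0.0698 = 0.0414
Imag = 0.5933*(-0.9976) = -0.5919

0.0414 - 0.5919i


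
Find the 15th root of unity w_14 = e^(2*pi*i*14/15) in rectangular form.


Angle = 360*14/15 = 336°
a = cos(336°) = 0.9135
b = sin(336°) = -0.4067

0.9135 - 0.4067i


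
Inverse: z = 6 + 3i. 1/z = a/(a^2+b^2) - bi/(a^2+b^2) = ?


|z|^2 = 36+9 = 45
1/z = (6 - 3i)/45

1/z = 0.1333 - 0.0667i


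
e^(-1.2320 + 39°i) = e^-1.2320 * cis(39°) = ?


e^-1.2320 = 0.2917
cos(39°) = 0.7771
sin(39°) = 0.6293
Real = 0.2917*0.7771 = 0.2267
Imag = 0.2917*0.6293 = 0.1836

0.2267 + 0.1836i


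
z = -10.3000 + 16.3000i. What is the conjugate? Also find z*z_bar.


z_bar = -10.3000 - 16.3000i
z*z_bar = (-10.3)^2 + 16.3^2 = 106.09 + 265.69 = 371.78

z_bar = -10.3000 - 16.3000i, z*z_bar = 371.78


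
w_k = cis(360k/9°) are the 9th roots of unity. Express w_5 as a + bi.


Angle = 360*5/9 = 200°
a = cos(200°) = -0.9397
b = sin(200°) = -0.3420

-0.9397 - 0.3420i


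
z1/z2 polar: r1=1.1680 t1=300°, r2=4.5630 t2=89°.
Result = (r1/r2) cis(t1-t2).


r = 1.1680 / 4.5630 = 0.2560
theta = 300° - 89° = 211° = 211° (mod 360)

0.2560 cis(211°)


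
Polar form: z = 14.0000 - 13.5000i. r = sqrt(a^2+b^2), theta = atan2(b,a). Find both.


r = sqrt(196+182.25) = sqrt(378.25) = 19.4487
theta = atan2(-13.5, 14) = -43.9584 degrees

r = 19.4487, theta = -43.9584 degrees


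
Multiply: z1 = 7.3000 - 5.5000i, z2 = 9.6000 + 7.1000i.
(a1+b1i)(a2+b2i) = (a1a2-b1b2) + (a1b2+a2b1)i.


Real = 7.3*9.6 - (-5.5)*7.1 = 70.08 - (-39.05) = 109.13
Imag = 7.3*7.1 + 9.6*(-5.5) = 51.83 - (52.8) = -0.97

109.1300 - 0.9700i


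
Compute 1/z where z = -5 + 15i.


|z|^2 = 25+225 = 250
1/z = (-5 - 15i)/250

1/z = -0.0200 - 0.0600i


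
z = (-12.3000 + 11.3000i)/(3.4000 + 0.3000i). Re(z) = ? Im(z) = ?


Multiply by conjugate: (-12.3000 + 11.3000i)(3.4000 - 0.3000i) / (3.4^2 + 0.3^2)
Numerator real = -12.3*3.4 + 11.3*0.3 = -38.43
Numerator imag = 11.3*3.4 - (-12.3)*0.3 = 42.11
Denominator = 11.65
Re(z) = -38.43/11.65 = -3.2987
Im(z) = 42.11/11.65 = 3.6146

Re(z) = -3.2987, Im(z) = 3.6146


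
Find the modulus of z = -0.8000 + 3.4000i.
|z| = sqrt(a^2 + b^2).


|z| = sqrt((-0.8)^2 + 3.4^2) = sqrt(0.64 + 11.56) = sqrt(12.2) = 3.4928

|z| = 3.4928


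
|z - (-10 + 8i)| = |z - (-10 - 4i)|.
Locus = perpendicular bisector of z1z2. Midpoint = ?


Equal distances means the locus is the perpendicular bisector of z1 and z2.
Midpoint = ((-10+(-10))/2, (8+(-4))/2) = (-10.0000, 2.0000)

Perpendicular bisector through (-10.0000, 2.0000)


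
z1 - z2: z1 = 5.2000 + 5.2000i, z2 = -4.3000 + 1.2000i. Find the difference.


Real: 5.2 + 4.3 = 9.5
Imag: 5.2 - 1.2 = 4

9.5000 + 4.0000i


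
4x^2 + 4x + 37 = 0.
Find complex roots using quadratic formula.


disc = 4^2 - 4*4*37 = 16 - 592 = -576
sqrt(|disc|) = sqrt(576) = 24.0000
Real part = -4/(2*4) = -0.5000
Imag part = 24.0000/(2*4) = 3.0000

-0.5000 ± 3.0000i


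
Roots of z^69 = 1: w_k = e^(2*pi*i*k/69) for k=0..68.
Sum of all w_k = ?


The sum of all 69th roots of unity is 0.
Geometric series: (1 - w^69)/(1 - w) = (1-1)/(1-w) = 0 since w^69 = 1, w ≠ 1.
Alternatively: coefficient of z^68 in z^69 - 1 is 0.

0


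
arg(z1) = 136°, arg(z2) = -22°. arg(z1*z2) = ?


arg(z1*z2) = 136° - 22° = 114°
Normalized to (-180°, 180°]: 114°

114°


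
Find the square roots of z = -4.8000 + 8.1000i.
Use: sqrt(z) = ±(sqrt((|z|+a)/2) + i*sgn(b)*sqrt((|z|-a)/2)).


|z| = sqrt(23.04+65.61) = 9.4154
sqrt((|z|+a)/2) = sqrt((9.4154+(-4.8))/2) = sqrt(2.3077) = 1.5191
sqrt((|z|-a)/2) = sqrt((9.4154-(-4.8))/2) = sqrt(7.1077) = 2.6660

±(1.5191 + 2.6660i) i.e. 1.5191 + 2.6660i and -1.5191 - 2.6660i


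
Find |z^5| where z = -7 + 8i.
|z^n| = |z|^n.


|z| = sqrt(49+64) = sqrt(113) = 10.6301
|z^5| = |z|^5 = (sqrt(113))^5 = 113^2 * sqrt(113) = 12769*sqrt(113)

|z^5| = 12769*sqrt(113) ≈ 135736.3319


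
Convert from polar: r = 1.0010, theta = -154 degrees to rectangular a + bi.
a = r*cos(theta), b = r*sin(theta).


a = 1.0010*cos(-154°) = 1.0010*(-0.8988) = -0.8997
b = 1.0010*sin(-154°) = 1.0010*(-0.4384) = -0.4388

-0.8997 - 0.4388i


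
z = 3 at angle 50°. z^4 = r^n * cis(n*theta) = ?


r^4 = 3^4 = 81
n*theta = 4*50° = 200° = 200° (mod 360)
a = 81*cos(200°) = -76.1151
b = 81*sin(200°) = -27.7036

81 cis(200°) = -76.1151 - 27.7036i


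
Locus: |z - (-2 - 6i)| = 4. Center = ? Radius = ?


|z - z0| = r is a circle with center z0 and radius r.
Center = (-2, -6), radius = 4

Circle with center (-2, -6) and radius 4


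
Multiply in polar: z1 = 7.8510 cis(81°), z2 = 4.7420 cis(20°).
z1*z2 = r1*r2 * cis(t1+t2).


r = 7.8510 * 4.7420 = 37.2294
theta = 81° + 20° = 101° = 101° (mod 360)

37.2294 cis(101°)


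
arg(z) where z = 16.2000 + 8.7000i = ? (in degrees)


Re = 16.2, Im = 8.7
arg = atan2(8.7, 16.2) = 28.2374 degrees

arg(z) = 28.2374 degrees


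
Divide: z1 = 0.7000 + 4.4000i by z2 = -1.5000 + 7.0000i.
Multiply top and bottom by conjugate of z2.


Conjugate of z2 = -1.5000 - 7.0000i
Numerator: (0.7000 + 4.4000i)(-1.5000 - 7.0000i) = 29.7500 - 11.5000i
Denominator: (-1.5)^2 + 7^2 = 51.25
Result = (29.7500 - 11.5000i)/51.25

0.5805 - 0.2244i


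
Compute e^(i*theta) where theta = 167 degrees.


cos(167°) = -0.9744
sin(167°) = 0.2250

e^(i*167°) = -0.9744 + 0.2250i


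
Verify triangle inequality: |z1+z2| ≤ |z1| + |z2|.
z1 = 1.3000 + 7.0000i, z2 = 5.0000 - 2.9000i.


|z1| = sqrt(1.3^2 + 7^2) = sqrt(50.69) = 7.1197
|z2| = sqrt(5^2 + (-2.9)^2) = sqrt(33.41) = 5.7801
z1+z2 = 6.3000 + 4.1000i
|z1+z2| = sqrt(56.5) = 7.5166
|z1|+|z2| = 7.1197 + 5.7801 = 12.8998

|z1+z2| = 7.5166 ≤ |z1|+|z2| = 12.8998 (verified)


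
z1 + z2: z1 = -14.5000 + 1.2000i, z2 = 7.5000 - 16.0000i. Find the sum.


Real: -14.5 + 7.5 = -7
Imag: 1.2 - 16 = -14.8

-7.0000 - 14.8000i


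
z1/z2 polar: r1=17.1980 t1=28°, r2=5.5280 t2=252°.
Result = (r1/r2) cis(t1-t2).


r = 17.1980 / 5.5280 = 3.1111
theta = 28° - 252° = -224° = 136° (mod 360)

3.1111 cis(136°)


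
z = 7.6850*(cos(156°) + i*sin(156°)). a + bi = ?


a = 7.6850*cos(156°) = 7.6850*(-0.91355) = -7.0206
b = 7.6850*sin(156°) = 7.6850*0.40674 = 3.1258

-7.0206 + 3.1258i


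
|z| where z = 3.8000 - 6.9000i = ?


|z| = sqrt(3.8^2 + (-6.9)^2) = sqrt(14.44 + 47.61) = sqrt(62.05) = 7.8772

|z| = 7.8772


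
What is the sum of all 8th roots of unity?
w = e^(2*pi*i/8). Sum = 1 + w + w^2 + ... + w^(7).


The sum of all 8th roots of unity is 0.
Geometric series: (1 - w^8)/(1 - w) = (1-1)/(1-w) = 0 since w^8 = 1, w ≠ 1.
Alternatively: coefficient of z^7 in z^8 - 1 is 0.

0


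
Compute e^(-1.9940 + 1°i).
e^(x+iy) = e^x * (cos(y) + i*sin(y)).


e^-1.9940 = 0.1361
cos(1°) = 0.9998
sin(1°) = 0.0175
Real = 0.1361*0.9998 = 0.1361
Imag = 0.1361*0.0175 = 0.0024

0.1361 + 0.0024i


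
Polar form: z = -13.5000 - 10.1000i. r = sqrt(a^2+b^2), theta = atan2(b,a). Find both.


r = sqrt(182.25+102.01) = sqrt(284.26) = 16.8600
theta = atan2(-10.1, -13.5) = -143.1981 degrees

r = 16.8600, theta = -143.1981 degrees


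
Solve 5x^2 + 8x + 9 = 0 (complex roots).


disc = 8^2 - 4*5*9 = 64 - 180 = -116
sqrt(|disc|) = sqrt(116) = 10.7703
Real part = -8/(2*5) = -0.8000
Imag part = 10.7703/(2*5) = 1.0770

-0.8000 ± 1.0770i


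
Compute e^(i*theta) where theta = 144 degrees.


cos(144°) = -0.8090
sin(144°) = 0.5878

e^(i*144°) = -0.8090 + 0.5878i


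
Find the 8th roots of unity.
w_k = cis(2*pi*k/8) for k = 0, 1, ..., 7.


The 8th roots of unity are cis(360k/8°) for k=0..7
Angle step = 360/8 = 45°
Primitive root: cis(45°)
Primitive root = 0.7071 + 0.7071i

8 roots at angles: 0°, 45°, 90°, 135°, 180°, 225°, 270°, 315°


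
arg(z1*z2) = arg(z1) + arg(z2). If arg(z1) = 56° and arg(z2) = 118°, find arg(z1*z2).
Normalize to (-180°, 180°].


arg(z1*z2) = 56° + 118° = 174°
Normalized to (-180°, 180°]: 174°

174°


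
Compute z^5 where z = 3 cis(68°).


r^5 = 3^5 = 243
n*theta = 5*68° = 340° = 340° (mod 360)
a = 243*cos(340°) = 228.3453
b = 243*sin(340°) = -83.1109

243 cis(340°) = 228.3453 - 83.1109i


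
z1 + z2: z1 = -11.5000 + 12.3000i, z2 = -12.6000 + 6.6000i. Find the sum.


Real: -11.5 - 12.6 = -24.1
Imag: 12.3 + 6.6 = 18.9

-24.1000 + 18.9000i


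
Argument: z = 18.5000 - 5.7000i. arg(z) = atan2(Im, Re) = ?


Re = 18.5, Im = -5.7
arg = atan2(-5.7, 18.5) = -17.1245 degrees

arg(z) = -17.1245 degrees


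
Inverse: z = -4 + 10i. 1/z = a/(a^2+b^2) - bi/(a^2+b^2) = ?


|z|^2 = 16+100 = 116
1/z = (-4 - 10i)/116

1/z = -0.0345 - 0.0862i


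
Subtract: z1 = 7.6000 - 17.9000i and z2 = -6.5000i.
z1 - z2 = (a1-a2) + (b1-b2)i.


Real: 7.6 - 0 = 7.6
Imag: -17.9 + 6.5 = -11.4

7.6000 - 11.4000i


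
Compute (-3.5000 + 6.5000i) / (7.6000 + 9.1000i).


Conjugate of z2 = 7.6000 - 9.1000i
Numerator: (-3.5000 + 6.5000i)(7.6000 - 9.1000i) = 32.5500 + 81.2500i
Denominator: 7.6^2 + 9.1^2 = 140.57
Result = (32.5500 + 81.2500i)/140.57

0.2316 + 0.5780i


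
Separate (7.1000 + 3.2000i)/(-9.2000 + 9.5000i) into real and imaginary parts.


Multiply by conjugate: (7.1000 + 3.2000i)(-9.2000 - 9.5000i) / ((-9.2)^2 + 9.5^2)
Numerator real = 7.1*(-9.2) + 3.2*9.5 = -34.92
Numerator imag = 3.2*(-9.2) - 7.1*9.5 = -96.89
Denominator = 174.89
Re(z) = -34.92/174.89 = -0.1997
Im(z) = -96.89/174.89 = -0.5540

Re(z) = -0.1997, Im(z) = -0.5540


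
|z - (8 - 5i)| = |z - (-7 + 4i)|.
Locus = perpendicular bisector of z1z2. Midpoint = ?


Equal distances means the locus is the perpendicular bisector of z1 and z2.
Midpoint = ((8+(-7))/2, (-5+4)/2) = (0.5000, -0.5000)

Perpendicular bisector through (0.5000, -0.5000)


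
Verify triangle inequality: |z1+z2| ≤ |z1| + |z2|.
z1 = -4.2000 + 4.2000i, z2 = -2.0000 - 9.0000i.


|z1| = sqrt((-4.2)^2 + 4.2^2) = sqrt(35.28) = 5.9397
|z2| = sqrt((-2)^2 + (-9)^2) = sqrt(85) = 9.2195
z1+z2 = -6.2000 - 4.8000i
|z1+z2| = sqrt(61.48) = 7.8409
|z1|+|z2| = 5.9397 + 9.2195 = 15.1592

|z1+z2| = 7.8409 ≤ |z1|+|z2| = 15.1592 (verified)


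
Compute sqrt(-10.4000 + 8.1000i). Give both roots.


|z| = sqrt(108.16+65.61) = 13.1822
sqrt((|z|+a)/2) = sqrt((13.1822+(-10.4))/2) = sqrt(1.3911) = 1.1794
sqrt((|z|-a)/2) = sqrt((13.1822-(-10.4))/2) = sqrt(11.7911) = 3.4338

±(1.1794 + 3.4338i) i.e. 1.1794 + 3.4338i and -1.1794 - 3.4338i


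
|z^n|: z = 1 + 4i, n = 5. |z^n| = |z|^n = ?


|z| = sqrt(1+16) = sqrt(17) = 4.1231
|z^5| = |z|^5 = (sqrt(17))^5 = 17^2 * sqrt(17) = 289*sqrt(17)

|z^5| = 289*sqrt(17) ≈ 1191.5775


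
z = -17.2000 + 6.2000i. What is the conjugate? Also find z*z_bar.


z_bar = -17.2000 - 6.2000i
z*z_bar = (-17.2)^2 + 6.2^2 = 295.84 + 38.44 = 334.28

z_bar = -17.2000 - 6.2000i, z*z_bar = 334.28


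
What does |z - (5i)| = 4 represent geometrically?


|z - z0| = r is a circle with center z0 and radius r.
Center = (0, 5), radius = 4

Circle with center (0, 5) and radius 4


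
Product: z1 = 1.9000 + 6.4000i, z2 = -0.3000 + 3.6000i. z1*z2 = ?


Real = 1.9*(-0.3) - 6.4*3.6 = -0.57 - 23.04 = -23.61
Imag = 1.9*3.6 - (0.3)*6.4 = 6.84 - (1.92) = 4.92

-23.6100 + 4.9200i


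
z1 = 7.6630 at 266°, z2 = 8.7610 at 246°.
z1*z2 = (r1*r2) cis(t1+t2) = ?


r = 7.6630 * 8.7610 = 67.1355
theta = 266° + 246° = 512° = 152° (mod 360)

67.1355 cis(152°)


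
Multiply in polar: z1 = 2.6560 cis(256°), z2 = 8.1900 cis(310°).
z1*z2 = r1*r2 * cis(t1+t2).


r = 2.6560 * 8.1900 = 21.7526
theta = 256° + 310° = 566° = 206° (mod 360)

21.7526 cis(206°)


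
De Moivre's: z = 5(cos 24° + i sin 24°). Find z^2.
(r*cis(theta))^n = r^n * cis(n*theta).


r^2 = 5^2 = 25
n*theta = 2*24° = 48° = 48° (mod 360)
a = 25*cos(48°) = 16.7283
b = 25*sin(48°) = 18.5786

25 cis(48°) = 16.7283 + 18.5786i


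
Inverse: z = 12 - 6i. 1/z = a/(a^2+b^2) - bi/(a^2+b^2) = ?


|z|^2 = 144+36 = 180
1/z = (12 + 6i)/180

1/z = 0.0667 + 0.0333i


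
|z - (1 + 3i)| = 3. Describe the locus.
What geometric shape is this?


|z - z0| = r is a circle with center z0 and radius r.
Center = (1, 3), radius = 3

Circle with center (1, 3) and radius 3


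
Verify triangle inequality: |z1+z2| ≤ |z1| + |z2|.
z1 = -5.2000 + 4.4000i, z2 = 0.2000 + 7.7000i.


|z1| = sqrt((-5.2)^2 + 4.4^2) = sqrt(46.4) = 6.8118
|z2| = sqrt(0.2^2 + 7.7^2) = sqrt(59.33) = 7.7026
z1+z2 = -5.0000 + 12.1000i
|z1+z2| = sqrt(171.41) = 13.0924
|z1|+|z2| = 6.8118 + 7.7026 = 14.5144

|z1+z2| = 13.0924 ≤ |z1|+|z2| = 14.5144 (verified)


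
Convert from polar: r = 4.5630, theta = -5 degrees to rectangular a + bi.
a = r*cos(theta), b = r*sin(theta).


a = 4.5630*cos(-5°) = 4.5630*0.99619 = 4.5456
b = 4.5630*sin(-5°) = 4.5630*(-0.08716) = -0.3977

4.5456 - 0.3977i


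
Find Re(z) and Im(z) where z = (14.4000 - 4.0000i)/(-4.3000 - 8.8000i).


Multiply by conjugate: (14.4000 - 4.0000i)(-4.3000 + 8.8000i) / ((-4.3)^2 + (-8.8)^2)
Numerator real = 14.4*(-4.3) - (4)*(-8.8) = -26.72
Numerator imag = -4*(-4.3) - 14.4*(-8.8) = 143.92
Denominator = 95.93
Re(z) = -26.72/95.93 = -0.2785
Im(z) = 143.92/95.93 = 1.5003

Re(z) = -0.2785, Im(z) = 1.5003


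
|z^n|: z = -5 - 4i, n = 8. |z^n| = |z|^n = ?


|z| = sqrt(25+16) = sqrt(41) = 6.4031
|z^8| = |z|^8 = (sqrt(41))^8 = 41^4 = 2825761

|z^8| = 2825761


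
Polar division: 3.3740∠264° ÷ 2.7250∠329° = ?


r = 3.3740 / 2.7250 = 1.2382
theta = 264° - 329° = -65° = 295° (mod 360)

1.2382 cis(295°)


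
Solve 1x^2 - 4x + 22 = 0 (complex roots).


disc = (-4)^2 - 4*1*22 = 16 - 88 = -72
sqrt(|disc|) = sqrt(72) = 8.4853
Real part = 4/(2*1) = 2.0000
Imag part = 8.4853/(2*1) = 4.2426

2.0000 ± 4.2426i


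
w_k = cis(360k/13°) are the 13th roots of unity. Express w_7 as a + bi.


Angle = 360*7/13 = 193.8462°
a = cos(193.8462°) = -0.9709
b = sin(193.8462°) = -0.2393

-0.9709 - 0.2393i


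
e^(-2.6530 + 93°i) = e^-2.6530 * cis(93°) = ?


e^-2.6530 = 0.0704
cos(93°) = -0.0523
sin(93°) = 0.9986
Real = 0.0704*(-0.0523) = -0.0037
Imag = 0.0704*0.9986 = 0.0703

-0.0037 + 0.0703i


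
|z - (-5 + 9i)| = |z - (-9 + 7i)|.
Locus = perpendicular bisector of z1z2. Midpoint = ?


Equal distances means the locus is the perpendicular bisector of z1 and z2.
Midpoint = ((-5+(-9))/2, (9+7)/2) = (-7.0000, 8.0000)

Perpendicular bisector through (-7.0000, 8.0000)


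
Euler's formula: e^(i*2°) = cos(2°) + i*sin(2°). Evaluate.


cos(2°) = 0.9994
sin(2°) = 0.0349

e^(i*2°) = 0.9994 + 0.0349i


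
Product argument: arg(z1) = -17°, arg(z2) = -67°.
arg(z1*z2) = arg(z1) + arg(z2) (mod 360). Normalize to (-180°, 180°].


arg(z1*z2) = -17° - 67° = -84°
Normalized to (-180°, 180°]: -84°

-84°


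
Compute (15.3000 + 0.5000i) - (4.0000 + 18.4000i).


Real: 15.3 - 4 = 11.3
Imag: 0.5 - 18.4 = -17.9

11.3000 - 17.9000i


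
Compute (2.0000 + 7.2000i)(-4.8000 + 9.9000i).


Real = 2*(-4.8) - 7.2*9.9 = -9.6 - 71.28 = -80.88
Imag = 2*9.9 - (4.8)*7.2 = 19.8 - (34.56) = -14.76

-80.8800 - 14.7600i


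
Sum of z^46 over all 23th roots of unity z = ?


The roots are w_k = w^k with w = e^(2*pi*i/23), and (w^k)^46 = (w^46)^k.
So S = 1 + u + u^2 + ... + u^(22) with u = w^46.
46 = 2*23 + 0, so 46 is a multiple of 23 and u = (w^23)^2 = 1.
Every one of the 23 terms equals 1: S = 23

S = 23


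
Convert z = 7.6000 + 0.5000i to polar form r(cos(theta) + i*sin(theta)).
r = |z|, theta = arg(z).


r = sqrt(57.76+0.25) = sqrt(58.01) = 7.6164
theta = atan2(0.5, 7.6) = 3.7640 degrees

r = 7.6164, theta = 3.7640 degrees


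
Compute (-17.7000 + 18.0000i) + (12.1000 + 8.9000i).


Real: -17.7 + 12.1 = -5.6
Imag: 18 + 8.9 = 26.9

-5.6000 + 26.9000i


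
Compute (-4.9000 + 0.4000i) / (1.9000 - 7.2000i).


Conjugate of z2 = 1.9000 + 7.2000i
Numerator: (-4.9000 + 0.4000i)(1.9000 + 7.2000i) = -12.1900 - 34.5200i
Denominator: 1.9^2 + (-7.2)^2 = 55.45
Result = (-12.1900 - 34.5200i)/55.45

-0.2198 - 0.6225i


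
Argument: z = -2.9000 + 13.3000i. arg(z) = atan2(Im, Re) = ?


Re = -2.9, Im = 13.3
arg = atan2(13.3, -2.9) = 102.3005 degrees

arg(z) = 102.3005 degrees


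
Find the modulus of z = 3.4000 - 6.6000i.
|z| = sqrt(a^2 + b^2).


|z| = sqrt(3.4^2 + (-6.6)^2) = sqrt(11.56 + 43.56) = sqrt(55.12) = 7.4243

|z| = 7.4243


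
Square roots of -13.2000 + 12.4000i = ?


|z| = sqrt(174.24+153.76) = 18.1108
sqrt((|z|+a)/2) = sqrt((18.1108+(-13.2))/2) = sqrt(2.4554) = 1.5670
sqrt((|z|-a)/2) = sqrt((18.1108-(-13.2))/2) = sqrt(15.6554) = 3.9567

±(1.5670 + 3.9567i) i.e. 1.5670 + 3.9567i and -1.5670 - 3.9567i


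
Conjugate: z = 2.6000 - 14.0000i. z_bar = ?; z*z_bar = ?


z_bar = 2.6000 + 14.0000i
z*z_bar = 2.6^2 + (-14)^2 = 6.76 + 196 = 202.76

z_bar = 2.6000 + 14.0000i, z*z_bar = 202.76


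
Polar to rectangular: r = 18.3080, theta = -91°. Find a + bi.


a = 18.3080*cos(-91°) = 18.3080*(-0.01745) = -0.3195
b = 18.3080*sin(-91°) = 18.3080*(-0.999848) = -18.3052

-0.3195 - 18.3052i


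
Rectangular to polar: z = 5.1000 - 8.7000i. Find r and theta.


r = sqrt(26.01+75.69) = sqrt(101.7) = 10.0846
theta = atan2(-8.7, 5.1) = -59.6209 degrees

r = 10.0846, theta = -59.6209 degrees


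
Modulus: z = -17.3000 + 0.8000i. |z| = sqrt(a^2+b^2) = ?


|z| = sqrt((-17.3)^2 + 0.8^2) = sqrt(299.29 + 0.64) = sqrt(299.93) = 17.3185

|z| = 17.3185


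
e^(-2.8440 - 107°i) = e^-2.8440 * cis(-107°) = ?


e^-2.8440 = 0.05819
cos(-107°) = -0.2924
sin(-107°) = -0.9563
Real = 0.05819*(-0.2924) = -0.0170
Imag = 0.05819*(-0.9563) = -0.0556

-0.0170 - 0.0556i


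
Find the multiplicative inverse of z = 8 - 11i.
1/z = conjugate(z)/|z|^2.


|z|^2 = 64+121 = 185
1/z = (8 + 11i)/185

1/z = 0.0432 + 0.0595i


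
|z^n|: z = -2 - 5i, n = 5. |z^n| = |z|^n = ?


|z| = sqrt(4+25) = sqrt(29) = 5.3852
|z^5| = |z|^5 = (sqrt(29))^5 = 29^2 * sqrt(29) = 841*sqrt(29)

|z^5| = 841*sqrt(29) ≈ 4528.9236


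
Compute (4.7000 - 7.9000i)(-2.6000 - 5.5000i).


Real = 4.7*(-2.6) - (-7.9)*(-5.5) = -12.22 - 43.45 = -55.67
Imag = 4.7*(-5.5) - (2.6)*(-7.9) = -25.85 + 20.54 = -5.31

-55.6700 - 5.3100i


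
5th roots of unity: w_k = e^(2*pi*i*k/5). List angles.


The 5th roots of unity are cis(360k/5°) for k=0..4
Angle step = 360/5 = 72°
Primitive root: cis(72°)
Primitive root = 0.3090 + 0.9511i

5 roots at angles: 0°, 72°, 144°, 216°, 288°


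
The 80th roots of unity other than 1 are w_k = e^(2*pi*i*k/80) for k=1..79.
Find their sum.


With w = e^(2*pi*i/80), all 80 of the 80th roots of unity w^0 = 1, w, ..., w^(79) sum to 0: 1 + w + ... + w^(79) = (1 - w^80)/(1 - w) = 0 since w^80 = 1, w ≠ 1.
Removing the root 1: w + w^2 + ... + w^(79) = 0 - 1 = -1

Sum = -1


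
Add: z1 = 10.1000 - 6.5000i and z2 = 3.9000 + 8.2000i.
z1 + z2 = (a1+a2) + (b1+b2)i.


Real: 10.1 + 3.9 = 14
Imag: -6.5 + 8.2 = 1.7

14.0000 + 1.7000i


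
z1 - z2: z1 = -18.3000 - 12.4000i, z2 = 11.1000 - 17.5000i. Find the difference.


Real: -18.3 - 11.1 = -29.4
Imag: -12.4 + 17.5 = 5.1

-29.4000 + 5.1000i


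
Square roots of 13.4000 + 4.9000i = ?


|z| = sqrt(179.56+24.01) = 14.2678
sqrt((|z|+a)/2) = sqrt((14.2678+13.4)/2) = sqrt(13.8339) = 3.7194
sqrt((|z|-a)/2) = sqrt((14.2678-13.4)/2) = sqrt(0.4339) = 0.6587

±(3.7194 + 0.6587i) i.e. 3.7194 + 0.6587i and -3.7194 - 0.6587i


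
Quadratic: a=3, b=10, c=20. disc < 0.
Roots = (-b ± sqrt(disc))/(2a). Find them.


disc = 10^2 - 4*3*20 = 100 - 240 = -140
sqrt(|disc|) = sqrt(140) = 11.8322
Real part = -10/(2*3) = -1.6667
Imag part = 11.8322/(2*3) = 1.9720

-1.6667 ± 1.9720i


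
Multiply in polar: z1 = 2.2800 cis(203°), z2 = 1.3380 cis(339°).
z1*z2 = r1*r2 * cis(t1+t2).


r = 2.2800 * 1.3380 = 3.0506
theta = 203° + 339° = 542° = 182° (mod 360)

3.0506 cis(182°)


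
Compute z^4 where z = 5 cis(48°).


r^4 = 5^4 = 625
n*theta = 4*48° = 192° = 192° (mod 360)
a = 625*cos(192°) = -611.3423
b = 625*sin(192°) = -129.9448

625 cis(192°) = -611.3423 - 129.9448i


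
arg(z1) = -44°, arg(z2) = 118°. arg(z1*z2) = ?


arg(z1*z2) = -44° + 118° = 74°
Normalized to (-180°, 180°]: 74°

74°


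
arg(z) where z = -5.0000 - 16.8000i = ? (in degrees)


Re = -5, Im = -16.8
arg = atan2(-16.8, -5) = -106.5740 degrees

arg(z) = -106.5740 degrees


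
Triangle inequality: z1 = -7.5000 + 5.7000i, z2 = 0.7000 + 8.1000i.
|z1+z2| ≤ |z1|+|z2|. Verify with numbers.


|z1| = sqrt((-7.5)^2 + 5.7^2) = sqrt(88.74) = 9.4202
|z2| = sqrt(0.7^2 + 8.1^2) = sqrt(66.1) = 8.1302
z1+z2 = -6.8000 + 13.8000i
|z1+z2| = sqrt(236.68) = 15.3844
|z1|+|z2| = 9.4202 + 8.1302 = 17.5504

|z1+z2| = 15.3844 ≤ |z1|+|z2| = 17.5504 (verified)


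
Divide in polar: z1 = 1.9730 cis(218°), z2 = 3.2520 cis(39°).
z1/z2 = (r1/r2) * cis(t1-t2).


r = 1.9730 / 3.2520 = 0.6067
theta = 218° - 39° = 179° = 179° (mod 360)

0.6067 cis(179°)


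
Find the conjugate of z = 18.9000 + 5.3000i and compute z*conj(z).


z_bar = 18.9000 - 5.3000i
z*z_bar = 18.9^2 + 5.3^2 = 357.21 + 28.09 = 385.3

z_bar = 18.9000 - 5.3000i, z*z_bar = 385.3


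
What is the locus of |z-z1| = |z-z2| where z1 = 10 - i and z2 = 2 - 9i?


Equal distances means the locus is the perpendicular bisector of z1 and z2.
Midpoint = ((10+2)/2, (-1+(-9))/2) = (6.0000, -5.0000)

Perpendicular bisector through (6.0000, -5.0000)


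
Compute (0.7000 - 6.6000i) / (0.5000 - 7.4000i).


Conjugate of z2 = 0.5000 + 7.4000i
Numerator: (0.7000 - 6.6000i)(0.5000 + 7.4000i) = 49.1900 + 1.8800i
Denominator: 0.5^2 + (-7.4)^2 = 55.01
Result = (49.1900 + 1.8800i)/55.01

0.8942 + 0.0342i


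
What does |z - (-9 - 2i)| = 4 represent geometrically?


|z - z0| = r is a circle with center z0 and radius r.
Center = (-9, -2), radius = 4

Circle with center (-9, -2) and radius 4


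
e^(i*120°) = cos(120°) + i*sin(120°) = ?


cos(120°) = -0.5000
sin(120°) = 0.8660

e^(i*120°) = -0.5000 + 0.8660i


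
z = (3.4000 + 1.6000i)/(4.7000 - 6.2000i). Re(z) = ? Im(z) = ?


Multiply by conjugate: (3.4000 + 1.6000i)(4.7000 + 6.2000i) / (4.7^2 + (-6.2)^2)
Numerator real = 3.4*4.7 + 1.6*(-6.2) = 6.06
Numerator imag = 1.6*4.7 - 3.4*(-6.2) = 28.6
Denominator = 60.53
Re(z) = 6.06/60.53 = 0.1001
Im(z) = 28.6/60.53 = 0.4725

Re(z) = 0.1001, Im(z) = 0.4725


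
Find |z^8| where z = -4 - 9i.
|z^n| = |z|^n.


|z| = sqrt(16+81) = sqrt(97) = 9.8489
|z^8| = |z|^8 = (sqrt(97))^8 = 97^4 = 88529281

|z^8| = 88529281


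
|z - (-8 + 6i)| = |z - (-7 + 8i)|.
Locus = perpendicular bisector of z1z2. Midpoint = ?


Equal distances means the locus is the perpendicular bisector of z1 and z2.
Midpoint = ((-8+(-7))/2, (6+8)/2) = (-7.5000, 7.0000)

Perpendicular bisector through (-7.5000, 7.0000)


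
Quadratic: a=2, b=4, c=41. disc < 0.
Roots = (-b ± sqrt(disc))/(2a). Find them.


disc = 4^2 - 4*2*41 = 16 - 328 = -312
sqrt(|disc|) = sqrt(312) = 17.6635
Real part = -4/(2*2) = -1.0000
Imag part = 17.6635/(2*2) = 4.4159

-1.0000 ± 4.4159i


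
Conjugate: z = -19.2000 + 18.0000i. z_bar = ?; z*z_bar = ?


z_bar = -19.2000 - 18.0000i
z*z_bar = (-19.2)^2 + 18^2 = 368.64 + 324 = 692.64

z_bar = -19.2000 - 18.0000i, z*z_bar = 692.64


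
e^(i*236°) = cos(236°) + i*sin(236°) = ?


cos(236°) = -0.5592
sin(236°) = -0.8290

e^(i*236°) = -0.5592 - 0.8290i


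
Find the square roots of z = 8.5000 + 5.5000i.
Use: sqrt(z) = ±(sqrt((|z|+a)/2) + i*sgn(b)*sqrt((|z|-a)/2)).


|z| = sqrt(72.25+30.25) = 10.1242
sqrt((|z|+a)/2) = sqrt((10.1242+8.5)/2) = sqrt(9.3121) = 3.0516
sqrt((|z|-a)/2) = sqrt((10.1242-8.5)/2) = sqrt(0.8121) = 0.9012

±(3.0516 + 0.9012i) i.e. 3.0516 + 0.9012i and -3.0516 - 0.9012i


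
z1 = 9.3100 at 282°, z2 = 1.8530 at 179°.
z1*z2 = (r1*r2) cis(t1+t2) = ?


r = 9.3100 * 1.8530 = 17.2514
theta = 282° + 179° = 461° = 101° (mod 360)

17.2514 cis(101°)


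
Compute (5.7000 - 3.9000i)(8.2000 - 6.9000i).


Real = 5.7*8.2 - (-3.9)*(-6.9) = 46.74 - 26.91 = 19.83
Imag = 5.7*(-6.9) + 8.2*(-3.9) = -39.33 - (31.98) = -71.31

19.8300 - 71.3100i


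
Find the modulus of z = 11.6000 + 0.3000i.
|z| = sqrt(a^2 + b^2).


|z| = sqrt(11.6^2 + 0.3^2) = sqrt(134.56 + 0.09) = sqrt(134.65) = 11.6039

|z| = 11.6039


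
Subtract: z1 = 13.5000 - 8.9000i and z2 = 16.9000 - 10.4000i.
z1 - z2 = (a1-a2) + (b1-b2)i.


Real: 13.5 - 16.9 = -3.4
Imag: -8.9 + 10.4 = 1.5

-3.4000 + 1.5000i


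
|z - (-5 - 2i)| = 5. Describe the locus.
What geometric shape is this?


|z - z0| = r is a circle with center z0 and radius r.
Center = (-5, -2), radius = 5

Circle with center (-5, -2) and radius 5


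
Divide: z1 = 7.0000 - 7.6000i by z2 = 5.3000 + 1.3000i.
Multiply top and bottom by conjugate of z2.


Conjugate of z2 = 5.3000 - 1.3000i
Numerator: (7.0000 - 7.6000i)(5.3000 - 1.3000i) = 27.2200 - 49.3800i
Denominator: 5.3^2 + 1.3^2 = 29.78
Result = (27.2200 - 49.3800i)/29.78

0.9140 - 1.6582i


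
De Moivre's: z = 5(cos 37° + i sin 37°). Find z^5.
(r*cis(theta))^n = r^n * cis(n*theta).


r^5 = 5^5 = 3125
n*theta = 5*37° = 185° = 185° (mod 360)
a = 3125*cos(185°) = -3113.1084
b = 3125*sin(185°) = -272.3617

3125 cis(185°) = -3113.1084 - 272.3617i


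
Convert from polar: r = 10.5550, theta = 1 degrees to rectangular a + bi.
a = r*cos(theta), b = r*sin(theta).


a = 10.5550*cos(1°) = 10.5550*0.99985 = 10.5534
b = 10.5550*sin(1°) = 10.5550*0.01745 = 0.1842

10.5534 + 0.1842i


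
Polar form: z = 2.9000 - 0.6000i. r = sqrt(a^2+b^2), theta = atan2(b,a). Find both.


r = sqrt(8.41+0.36) = sqrt(8.77) = 2.9614
theta = atan2(-0.6, 2.9) = -11.6894 degrees

r = 2.9614, theta = -11.6894 degrees


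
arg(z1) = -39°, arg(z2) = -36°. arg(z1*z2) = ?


arg(z1*z2) = -39° - 36° = -75°
Normalized to (-180°, 180°]: -75°

-75°


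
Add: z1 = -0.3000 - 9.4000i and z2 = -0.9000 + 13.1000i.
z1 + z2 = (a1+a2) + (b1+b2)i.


Real: -0.3 - 0.9 = -1.2
Imag: -9.4 + 13.1 = 3.7

-1.2000 + 3.7000i


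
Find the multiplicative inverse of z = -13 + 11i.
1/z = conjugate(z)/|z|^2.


|z|^2 = 169+121 = 290
1/z = (-13 - 11i)/290

1/z = -0.0448 - 0.0379i


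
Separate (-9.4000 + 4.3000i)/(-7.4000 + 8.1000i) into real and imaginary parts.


Multiply by conjugate: (-9.4000 + 4.3000i)(-7.4000 - 8.1000i) / ((-7.4)^2 + 8.1^2)
Numerator real = -9.4*(-7.4) + 4.3*8.1 = 104.39
Numerator imag = 4.3*(-7.4) - (-9.4)*8.1 = 44.32
Denominator = 120.37
Re(z) = 104.39/120.37 = 0.8672
Im(z) = 44.32/120.37 = 0.3682

Re(z) = 0.8672, Im(z) = 0.3682


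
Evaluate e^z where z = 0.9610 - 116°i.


e^0.9610 = 2.6143
cos(-116°) = -0.43837
sin(-116°) = -0.8988
Real = 2.6143*(-0.43837) = -1.1460
Imag = 2.6143*(-0.8988) = -2.3497

-1.1460 - 2.3497i


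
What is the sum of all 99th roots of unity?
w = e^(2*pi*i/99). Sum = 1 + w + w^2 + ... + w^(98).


The sum of all 99th roots of unity is 0.
Geometric series: (1 - w^99)/(1 - w) = (1-1)/(1-w) = 0 since w^99 = 1, w ≠ 1.
Alternatively: coefficient of z^98 in z^99 - 1 is 0.

0


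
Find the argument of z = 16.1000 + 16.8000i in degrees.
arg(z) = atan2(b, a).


Re = 16.1, Im = 16.8
arg = atan2(16.8, 16.1) = 46.2189 degrees

arg(z) = 46.2189 degrees


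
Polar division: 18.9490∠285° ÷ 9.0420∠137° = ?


r = 18.9490 / 9.0420 = 2.0957
theta = 285° - 137° = 148° = 148° (mod 360)

2.0957 cis(148°)


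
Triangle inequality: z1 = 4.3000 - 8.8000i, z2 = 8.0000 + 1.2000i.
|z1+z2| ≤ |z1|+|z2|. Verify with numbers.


|z1| = sqrt(4.3^2 + (-8.8)^2) = sqrt(95.93) = 9.7944
|z2| = sqrt(8^2 + 1.2^2) = sqrt(65.44) = 8.0895
z1+z2 = 12.3000 - 7.6000i
|z1+z2| = sqrt(209.05) = 14.4586
|z1|+|z2| = 9.7944 + 8.0895 = 17.8839

|z1+z2| = 14.4586 ≤ |z1|+|z2| = 17.8839 (verified)


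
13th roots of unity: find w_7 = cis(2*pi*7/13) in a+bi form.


Angle = 360*7/13 = 193.8462°
a = cos(193.8462°) = -0.9709
b = sin(193.8462°) = -0.2393

-0.9709 - 0.2393i


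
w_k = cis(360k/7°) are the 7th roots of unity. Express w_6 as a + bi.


Angle = 360*6/7 = 308.5714°
a = cos(308.5714°) = 0.6235
b = sin(308.5714°) = -0.7818

0.6235 - 0.7818i


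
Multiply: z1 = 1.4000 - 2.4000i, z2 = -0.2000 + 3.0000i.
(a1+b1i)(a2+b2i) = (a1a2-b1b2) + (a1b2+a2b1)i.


Real = 1.4*(-0.2) - (-2.4)*3 = -0.28 - (-7.2) = 6.92
Imag = 1.4*3 - (0.2)*(-2.4) = 4.2 + 0.48 = 4.68

6.9200 + 4.6800i


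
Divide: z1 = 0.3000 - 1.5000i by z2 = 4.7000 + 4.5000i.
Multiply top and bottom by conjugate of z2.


Conjugate of z2 = 4.7000 - 4.5000i
Numerator: (0.3000 - 1.5000i)(4.7000 - 4.5000i) = -5.3400 - 8.4000i
Denominator: 4.7^2 + 4.5^2 = 42.34
Result = (-5.3400 - 8.4000i)/42.34

-0.1261 - 0.1984i


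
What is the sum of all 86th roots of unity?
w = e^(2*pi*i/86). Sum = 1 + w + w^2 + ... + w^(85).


The sum of all 86th roots of unity is 0.
Geometric series: (1 - w^86)/(1 - w) = (1-1)/(1-w) = 0 since w^86 = 1, w ≠ 1.
Alternatively: coefficient of z^85 in z^86 - 1 is 0.

0
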